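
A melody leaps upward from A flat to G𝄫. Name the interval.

diminished seventh

Counting letters A–B–C–D–E–F–G gives a seventh.
Ab→Gbb = 9 semitones, 2 narrower than the major seventh (11), so diminished.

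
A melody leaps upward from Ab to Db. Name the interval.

perfect fourth

Counting letters A–B–C–D gives a fourth.
Ab→Db = 5 semitones, exactly the perfect fourth.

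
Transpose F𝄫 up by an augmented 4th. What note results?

Bbb

A fourth above F lands on the letter B.
An augmented fourth spans 6 semitones, so Fbb moves to pitch class 9. On the letter B that is Bbb.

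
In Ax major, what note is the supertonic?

Degree 2 takes the letter 1 step above A, which is B.
In major, degree 2 sits 2 semitones above the tonic. A## + 2 semitones is pitch class 1, spelled on B as B##.

B##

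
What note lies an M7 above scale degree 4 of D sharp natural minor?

Scale degree 4 of D# natural minor is G#.
A major seventh (11 semitones) above G# lands on the letter F, giving F##.

F##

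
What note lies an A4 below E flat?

Bbb

E down a perfect fourth is B, so the target letter is B.
From Eb, an augmented fourth is 6 semitones down: Bbb.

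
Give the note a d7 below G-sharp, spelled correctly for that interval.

A seventh below G lands on the letter A.
A diminished seventh spans 9 semitones, so G# moves to pitch class 11. On the letter A that is A##.

A##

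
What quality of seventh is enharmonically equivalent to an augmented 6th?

An augmented sixth spans 10 semitones.
A seventh spanning 10 semitones is minor (the major seventh is 11).

minor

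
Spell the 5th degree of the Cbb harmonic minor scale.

Degree 5 takes the letter 4 steps above C, which is G.
In harmonic minor, degree 5 sits 7 semitones above the tonic. Cbb + 7 semitones is pitch class 5, spelled on G as Gbb.

Gbb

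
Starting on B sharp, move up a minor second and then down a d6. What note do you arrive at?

A minor second up from B# is C# (letter C, 1 semitone up).
A diminished sixth down from C# is E## (letter E, 7 semitones down).

E##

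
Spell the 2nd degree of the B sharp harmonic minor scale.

The B# harmonic minor scale runs B# C## D# E# F## G# A##.
Degree 2 is C##.

C##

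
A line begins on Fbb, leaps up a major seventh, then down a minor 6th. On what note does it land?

Gb

A major seventh up from Fbb is Ebb (letter E, 11 semitones up).
A minor sixth down from Ebb is Gb (letter G, 8 semitones down).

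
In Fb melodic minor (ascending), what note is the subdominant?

Bbb

Degree 4 takes the letter 3 steps above F, which is B.
In melodic minor (ascending), degree 4 sits 5 semitones above the tonic. Fb + 5 semitones is pitch class 9, spelled on B as Bbb.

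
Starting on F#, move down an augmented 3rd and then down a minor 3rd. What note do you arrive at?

Bb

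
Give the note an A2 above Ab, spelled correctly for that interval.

B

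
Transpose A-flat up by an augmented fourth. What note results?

D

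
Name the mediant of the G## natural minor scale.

Degree 3 takes the letter 2 steps above G, which is B.
In natural minor, degree 3 sits 3 semitones above the tonic. G## + 3 semitones is pitch class 0, spelled on B as B#.

B#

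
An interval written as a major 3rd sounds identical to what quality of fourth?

diminished

A major third spans 4 semitones.
A fourth spanning 4 semitones is diminished (the perfect fourth is 5).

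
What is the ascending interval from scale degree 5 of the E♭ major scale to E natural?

augmented fourth

Scale degree 5 of Eb major is Bb.
Bb up to E: letters B→E make it a fourth; 6 semitones makes it augmented.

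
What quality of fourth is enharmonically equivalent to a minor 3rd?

A minor third spans 3 semitones.
A fourth spanning 3 semitones is doubly diminished (the perfect fourth is 5).

doubly diminished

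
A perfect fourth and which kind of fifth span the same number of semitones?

doubly diminished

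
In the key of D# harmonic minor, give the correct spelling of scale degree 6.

B

Degree 6 takes the letter 5 steps above D, which is B.
In harmonic minor, degree 6 sits 8 semitones above the tonic. D# + 8 semitones is pitch class 11, spelled on B as B.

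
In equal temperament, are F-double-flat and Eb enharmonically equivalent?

Fbb = pitch class 3 and Eb = pitch class 3 — the same pitch class, so they are enharmonic equivalents.

Yes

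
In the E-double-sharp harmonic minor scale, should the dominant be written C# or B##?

B##

Each scale degree takes a distinct letter name. Degree 5 of a scale on E must use the letter B.
B## and C# are enharmonically the same pitch, but only B## uses the letter B, so it is the correct spelling here.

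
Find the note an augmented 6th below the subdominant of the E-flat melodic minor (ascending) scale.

Cbb

The subdominant of Eb melodic minor (ascending) is Ab.
An augmented sixth (10 semitones) below Ab lands on the letter C, giving Cbb.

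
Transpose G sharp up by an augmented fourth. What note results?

A fourth above G lands on the letter C.
An augmented fourth spans 6 semitones, so G# moves to pitch class 2. On the letter C that is C##.

C##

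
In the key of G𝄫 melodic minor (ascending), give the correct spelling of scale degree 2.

Degree 2 takes the letter 1 step above G, which is A.
In melodic minor (ascending), degree 2 sits 2 semitones above the tonic. Gbb + 2 semitones is pitch class 7, spelled on A as Abb.

Abb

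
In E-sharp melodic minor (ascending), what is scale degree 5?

B#

Degree 5 takes the letter 4 steps above E, which is B.
In melodic minor (ascending), degree 5 sits 7 semitones above the tonic. E# + 7 semitones is pitch class 0, spelled on B as B#.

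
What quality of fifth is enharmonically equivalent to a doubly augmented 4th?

A doubly augmented fourth spans 7 semitones.
A fifth spanning 7 semitones is perfect (the perfect fifth is 7).

perfect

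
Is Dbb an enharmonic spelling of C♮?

Yes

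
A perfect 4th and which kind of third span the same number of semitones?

A perfect fourth spans 5 semitones.
A third spanning 5 semitones is augmented (the major third is 4).

augmented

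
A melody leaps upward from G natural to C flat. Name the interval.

diminished fourth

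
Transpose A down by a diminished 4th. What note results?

A fourth below A lands on the letter E.
A diminished fourth spans 4 semitones, so A moves to pitch class 5. On the letter E that is E#.

E#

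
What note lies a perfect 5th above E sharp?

A fifth above E lands on the letter B.
A perfect fifth spans 7 semitones, so E# moves to pitch class 0. On the letter B that is B#.

B#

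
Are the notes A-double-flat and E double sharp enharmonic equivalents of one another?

No

Two spellings are enharmonically equivalent only if they share a pitch class.
Here Abb → 7, E## → 6; 6 ≠ 7, so they are not.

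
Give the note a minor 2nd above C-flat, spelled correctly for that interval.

A second above C lands on the letter D.
A minor second spans 1 semitone, so Cb moves to pitch class 0. On the letter D that is Dbb.

Dbb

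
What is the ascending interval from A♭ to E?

augmented fifth

Counting letters A–B–C–D–E gives a fifth.
Ab→E = 8 semitones, 1 wider than the perfect fifth (7), so augmented.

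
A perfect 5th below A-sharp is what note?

A down a perfect fifth is D, so the target letter is D.
From A#, a perfect fifth is 7 semitones down: D#.

D#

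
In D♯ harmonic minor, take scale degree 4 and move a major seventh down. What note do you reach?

Scale degree 4 of D# harmonic minor is G#.
A major seventh (11 semitones) below G# lands on the letter A, giving A.

A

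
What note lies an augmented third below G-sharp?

Eb

A third below G lands on the letter E.
An augmented third spans 5 semitones, so G# moves to pitch class 3. On the letter E that is Eb.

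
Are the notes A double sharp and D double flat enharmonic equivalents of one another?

Two spellings are enharmonically equivalent only if they share a pitch class.
Here A## → 11, Dbb → 0; 0 ≠ 11, so they are not.

No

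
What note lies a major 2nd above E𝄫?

Fb

A second above E lands on the letter F.
A major second spans 2 semitones, so Ebb moves to pitch class 4. On the letter F that is Fb.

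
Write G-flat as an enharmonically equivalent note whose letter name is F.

Gb is pitch class 6. The letter F alone is pitch class 5.
To reach pitch class 6 from F requires an offset of +1 semitone, i.e. sharp: F#.

F#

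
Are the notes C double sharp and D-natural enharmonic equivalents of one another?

Yes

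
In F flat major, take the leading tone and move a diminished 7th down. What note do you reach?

F#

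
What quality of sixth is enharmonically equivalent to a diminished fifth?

doubly diminished

A diminished fifth spans 6 semitones.
A sixth spanning 6 semitones is doubly diminished (the major sixth is 9).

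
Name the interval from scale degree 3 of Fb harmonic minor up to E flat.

Scale degree 3 of Fb harmonic minor is Abb.
Abb up to Eb: letters A→E make it a fifth; 8 semitones makes it augmented.

augmented fifth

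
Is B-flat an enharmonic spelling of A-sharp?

Bb is pitch class 10; A# is pitch class 10.
All spellings map to pitch class 10, so they are enharmonically equivalent.

Yes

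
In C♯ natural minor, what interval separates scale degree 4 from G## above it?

augmented second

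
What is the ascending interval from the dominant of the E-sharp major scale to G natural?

diminished sixth

The dominant of E# major is B#.
B# up to G: letters B→G make it a sixth; 7 semitones makes it diminished.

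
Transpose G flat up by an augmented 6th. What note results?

A sixth above G lands on the letter E.
An augmented sixth spans 10 semitones, so Gb moves to pitch class 4. On the letter E that is E.

E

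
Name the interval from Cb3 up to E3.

The letter names run C→E, a span of 2 letter steps, so the interval is some kind of third.
Cb to E is 5 semitones. A major third is 4, so 5 makes it augmented.

augmented third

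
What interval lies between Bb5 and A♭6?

The letter names run B→A, a span of 6 letter steps, so the interval is some kind of seventh.
Bb to Ab is 10 semitones. A major seventh is 11, so 10 makes it minor.

minor seventh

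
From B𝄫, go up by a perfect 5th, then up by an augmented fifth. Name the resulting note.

C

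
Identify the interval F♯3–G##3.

The letter names run F→G, a span of 1 letter step, so the interval is some kind of second.
F# to G## is 3 semitones. A major second is 2, so 3 makes it augmented.

augmented second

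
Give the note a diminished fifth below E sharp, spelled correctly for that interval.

A##

A fifth below E lands on the letter A.
A diminished fifth spans 6 semitones, so E# moves to pitch class 11. On the letter A that is A##.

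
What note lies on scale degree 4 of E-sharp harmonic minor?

A#

The E# harmonic minor scale runs E# F## G# A# B# C# D##.
Degree 4 is A#.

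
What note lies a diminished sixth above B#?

G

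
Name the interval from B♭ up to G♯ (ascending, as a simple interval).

The letter names run B→G, a span of 5 letter steps, so the interval is some kind of sixth.
Bb to G# is 10 semitones. A major sixth is 9, so 10 makes it augmented.

augmented sixth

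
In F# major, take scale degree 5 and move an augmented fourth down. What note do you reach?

Scale degree 5 of F# major is C#.
An augmented fourth (6 semitones) below C# lands on the letter G, giving G.

G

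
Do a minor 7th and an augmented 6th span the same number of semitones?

A minor seventh spans 10 semitones; an augmented sixth spans 10.
They are enharmonically equivalent.

Yes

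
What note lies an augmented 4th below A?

Eb

A down a perfect fourth is E, so the target letter is E.
From A, an augmented fourth is 6 semitones down: Eb.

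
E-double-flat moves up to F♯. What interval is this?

doubly augmented second

Counting letters E–F gives a second.
Ebb→F# = 4 semitones, 2 wider than the major second (2), so doubly augmented.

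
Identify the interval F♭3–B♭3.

Counting letters F–G–A–B gives a fourth.
Fb→Bb = 6 semitones, 1 wider than the perfect fourth (5), so augmented.

augmented fourth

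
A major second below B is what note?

A second below B lands on the letter A.
A major second spans 2 semitones, so B moves to pitch class 9. On the letter A that is A.

A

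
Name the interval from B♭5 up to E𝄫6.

Counting letters B–C–D–E gives a fourth.
Bb→Ebb = 4 semitones, 1 narrower than the perfect fourth (5), so diminished.

diminished fourth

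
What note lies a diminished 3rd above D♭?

D up a major third is F#, so the target letter is F.
From Db, a diminished third is 2 semitones up: Fbb.

Fbb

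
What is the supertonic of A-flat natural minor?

Degree 2 takes the letter 1 step above A, which is B.
In natural minor, degree 2 sits 2 semitones above the tonic. Ab + 2 semitones is pitch class 10, spelled on B as Bb.

Bb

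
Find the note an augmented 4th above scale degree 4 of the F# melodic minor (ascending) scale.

E#

Scale degree 4 of F# melodic minor (ascending) is B.
An augmented fourth (6 semitones) above B lands on the letter E, giving E#.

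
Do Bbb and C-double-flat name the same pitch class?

Bbb is pitch class 9; Cbb is pitch class 10.
The pitch classes differ (9 vs. 10), so they are not enharmonic equivalents.

No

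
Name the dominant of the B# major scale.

The B# major scale runs B# C## D## E# F## G## A##.
Degree 5 is F##.

F##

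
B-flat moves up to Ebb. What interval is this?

diminished fourth

The letter names run B→E, a span of 3 letter steps, so the interval is some kind of fourth.
Bb to Ebb is 4 semitones. A perfect fourth is 5, so 4 makes it diminished.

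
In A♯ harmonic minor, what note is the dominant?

The A# harmonic minor scale runs A# B# C# D# E# F# G##.
Degree 5 is E#.

E#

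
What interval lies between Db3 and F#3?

Counting letters D–E–F gives a third.
Db→F# = 5 semitones, 1 wider than the major third (4), so augmented.

augmented third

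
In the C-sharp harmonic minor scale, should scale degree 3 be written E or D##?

Each scale degree takes a distinct letter name. Degree 3 of a scale on C must use the letter E.
E and D## are enharmonically the same pitch, but only E uses the letter E, so it is the correct spelling here.

E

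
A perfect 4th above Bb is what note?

A fourth above B lands on the letter E.
A perfect fourth spans 5 semitones, so Bb moves to pitch class 3. On the letter E that is Eb.

Eb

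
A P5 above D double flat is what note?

Abb

D up a perfect fifth is A, so the target letter is A.
From Dbb, a perfect fifth is 7 semitones up: Abb.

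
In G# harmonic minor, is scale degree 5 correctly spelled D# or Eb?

Each scale degree takes a distinct letter name. Degree 5 of a scale on G must use the letter D.
D# and Eb are enharmonically the same pitch, but only D# uses the letter D, so it is the correct spelling here.

D#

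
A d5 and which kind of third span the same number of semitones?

A diminished fifth spans 6 semitones.
A third spanning 6 semitones is doubly augmented (the major third is 4).

doubly augmented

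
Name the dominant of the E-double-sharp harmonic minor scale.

B##

Degree 5 takes the letter 4 steps above E, which is B.
In harmonic minor, degree 5 sits 7 semitones above the tonic. E## + 7 semitones is pitch class 1, spelled on B as B##.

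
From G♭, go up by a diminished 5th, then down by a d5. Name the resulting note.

Gb

A diminished fifth up from Gb is Dbb (letter D, 6 semitones up).
A diminished fifth down from Dbb is Gb (letter G, 6 semitones down).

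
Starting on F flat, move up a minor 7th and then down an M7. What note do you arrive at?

Fbb

A minor seventh up from Fb is Ebb (letter E, 10 semitones up).
A major seventh down from Ebb is Fbb (letter F, 11 semitones down).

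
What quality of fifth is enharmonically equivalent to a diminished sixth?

A diminished sixth spans 7 semitones.
A fifth spanning 7 semitones is perfect (the perfect fifth is 7).

perfect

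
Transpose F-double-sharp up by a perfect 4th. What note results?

B#

A fourth above F lands on the letter B.
A perfect fourth spans 5 semitones, so F## moves to pitch class 0. On the letter B that is B#.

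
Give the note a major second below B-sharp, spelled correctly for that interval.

B down a major second is A, so the target letter is A.
From B#, a major second is 2 semitones down: A#.

A#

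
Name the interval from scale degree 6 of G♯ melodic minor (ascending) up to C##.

Scale degree 6 of G# melodic minor (ascending) is E#.
E# up to C##: letters E→C make it a sixth; 9 semitones makes it major.

major sixth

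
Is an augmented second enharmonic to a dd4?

An augmented second spans 3 semitones; a doubly diminished fourth spans 3.
They are enharmonically equivalent.

Yes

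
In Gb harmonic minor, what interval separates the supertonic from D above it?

augmented fourth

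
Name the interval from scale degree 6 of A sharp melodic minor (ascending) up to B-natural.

diminished fourth

Scale degree 6 of A# melodic minor (ascending) is F##.
F## up to B: letters F→B make it a fourth; 4 semitones makes it diminished.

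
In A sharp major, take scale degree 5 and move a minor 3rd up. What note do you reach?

G#

Scale degree 5 of A# major is E#.
A minor third (3 semitones) above E# lands on the letter G, giving G#.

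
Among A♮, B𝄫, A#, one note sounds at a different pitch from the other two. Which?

A#

In 12-tone equal temperament, enharmonic equivalents share a pitch class. A is pitch class 9; Bbb is pitch class 9; A# is pitch class 10.
A and Bbb share pitch class 9, while A# is pitch class 10.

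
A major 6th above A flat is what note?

F

A sixth above A lands on the letter F.
A major sixth spans 9 semitones, so Ab moves to pitch class 5. On the letter F that is F.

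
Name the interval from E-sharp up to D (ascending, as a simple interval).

Counting letters E–F–G–A–B–C–D gives a seventh.
E#→D = 9 semitones, 2 narrower than the major seventh (11), so diminished.

diminished seventh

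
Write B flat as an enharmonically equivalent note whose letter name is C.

Bb is pitch class 10. The letter C alone is pitch class 0.
To reach pitch class 10 from C requires an offset of -2 semitones, i.e. double flat: Cbb.

Cbb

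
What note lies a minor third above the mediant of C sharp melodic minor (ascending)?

The mediant of C# melodic minor (ascending) is E.
A minor third (3 semitones) above E lands on the letter G, giving G.

G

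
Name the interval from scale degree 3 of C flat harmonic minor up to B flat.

Scale degree 3 of Cb harmonic minor is Ebb.
Ebb up to Bb: letters E→B make it a fifth; 8 semitones makes it augmented.

augmented fifth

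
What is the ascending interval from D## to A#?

The letter names run D→A, a span of 4 letter steps, so the interval is some kind of fifth.
D## to A# is 6 semitones. A perfect fifth is 7, so 6 makes it diminished.

diminished fifth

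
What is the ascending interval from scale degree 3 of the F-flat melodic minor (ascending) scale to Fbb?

minor sixth

Scale degree 3 of Fb melodic minor (ascending) is Abb.
Abb up to Fbb: letters A→F make it a sixth; 8 semitones makes it minor.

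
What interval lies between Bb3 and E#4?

doubly augmented fourth

The letter names run B→E, a span of 3 letter steps, so the interval is some kind of fourth.
Bb to E# is 7 semitones. A perfect fourth is 5, so 7 makes it doubly augmented.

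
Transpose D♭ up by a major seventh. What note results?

C

D up a major seventh is C#, so the target letter is C.
From Db, a major seventh is 11 semitones up: C.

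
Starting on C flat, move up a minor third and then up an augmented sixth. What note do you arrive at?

A minor third up from Cb is Ebb (letter E, 3 semitones up).
An augmented sixth up from Ebb is C (letter C, 10 semitones up).

C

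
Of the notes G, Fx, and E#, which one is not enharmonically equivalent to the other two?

In 12-tone equal temperament, enharmonic equivalents share a pitch class. G is pitch class 7; F## is pitch class 7; E# is pitch class 5.
G and F## share pitch class 7, while E# is pitch class 5.

E#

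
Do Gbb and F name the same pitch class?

Yes

Gbb = pitch class 5 and F = pitch class 5 — the same pitch class, so they are enharmonic equivalents.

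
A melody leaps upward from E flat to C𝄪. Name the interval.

Counting letters E–F–G–A–B–C gives a sixth.
Eb→C## = 11 semitones, 2 wider than the major sixth (9), so doubly augmented.

doubly augmented sixth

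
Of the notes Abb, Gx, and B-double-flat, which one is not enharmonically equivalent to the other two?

In 12-tone equal temperament, enharmonic equivalents share a pitch class. Abb is pitch class 7; G## is pitch class 9; Bbb is pitch class 9.
G## and Bbb share pitch class 9, while Abb is pitch class 7.

Abb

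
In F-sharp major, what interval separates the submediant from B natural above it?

minor sixth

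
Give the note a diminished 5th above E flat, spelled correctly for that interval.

E up a perfect fifth is B, so the target letter is B.
From Eb, a diminished fifth is 6 semitones up: Bbb.

Bbb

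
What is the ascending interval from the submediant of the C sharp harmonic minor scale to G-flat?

diminished seventh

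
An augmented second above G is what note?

A#

G up a major second is A, so the target letter is A.
From G, an augmented second is 3 semitones up: A#.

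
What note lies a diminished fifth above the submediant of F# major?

The submediant of F# major is D#.
A diminished fifth (6 semitones) above D# lands on the letter A, giving A.

A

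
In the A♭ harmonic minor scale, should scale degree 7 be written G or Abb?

Each scale degree takes a distinct letter name. Degree 7 of a scale on A must use the letter G.
G and Abb are enharmonically the same pitch, but only G uses the letter G, so it is the correct spelling here.

G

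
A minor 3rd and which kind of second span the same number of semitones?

augmented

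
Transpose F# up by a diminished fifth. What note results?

C

A fifth above F lands on the letter C.
A diminished fifth spans 6 semitones, so F# moves to pitch class 0. On the letter C that is C.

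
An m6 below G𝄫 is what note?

G down a major sixth is Bb, so the target letter is B.
From Gbb, a minor sixth is 8 semitones down: Bbb.

Bbb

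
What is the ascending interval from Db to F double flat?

Counting letters D–E–F gives a third.
Db→Fbb = 2 semitones, 2 narrower than the major third (4), so diminished.

diminished third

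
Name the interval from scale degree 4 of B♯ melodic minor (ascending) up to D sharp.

minor seventh

Scale degree 4 of B# melodic minor (ascending) is E#.
E# up to D#: letters E→D make it a seventh; 10 semitones makes it minor.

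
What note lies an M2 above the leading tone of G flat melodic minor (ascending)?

G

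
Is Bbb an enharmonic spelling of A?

Bbb = pitch class 9 and A = pitch class 9 — the same pitch class, so they are enharmonic equivalents.

Yes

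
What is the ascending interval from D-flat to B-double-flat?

Counting letters D–E–F–G–A–B gives a sixth.
Db→Bbb = 8 semitones, 1 narrower than the major sixth (9), so minor.

minor sixth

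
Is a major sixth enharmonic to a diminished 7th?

Yes

A major sixth spans 9 semitones; a diminished seventh spans 9.
They are enharmonically equivalent.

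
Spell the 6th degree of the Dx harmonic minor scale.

Degree 6 takes the letter 5 steps above D, which is B.
In harmonic minor, degree 6 sits 8 semitones above the tonic. D## + 8 semitones is pitch class 0, spelled on B as B#.

B#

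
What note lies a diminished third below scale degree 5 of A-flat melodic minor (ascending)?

C#

Scale degree 5 of Ab melodic minor (ascending) is Eb.
A diminished third (2 semitones) below Eb lands on the letter C, giving C#.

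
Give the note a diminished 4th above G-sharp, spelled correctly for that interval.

C

A fourth above G lands on the letter C.
A diminished fourth spans 4 semitones, so G# moves to pitch class 0. On the letter C that is C.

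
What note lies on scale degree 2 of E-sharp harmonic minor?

Degree 2 takes the letter 1 step above E, which is F.
In harmonic minor, degree 2 sits 2 semitones above the tonic. E# + 2 semitones is pitch class 7, spelled on F as F##.

F##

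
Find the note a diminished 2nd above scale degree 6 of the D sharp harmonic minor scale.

Scale degree 6 of D# harmonic minor is B.
A diminished second (0 semitones) above B lands on the letter C, giving Cb.

Cb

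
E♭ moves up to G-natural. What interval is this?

major third

The letter names run E→G, a span of 2 letter steps, so the interval is some kind of third.
Eb to G is 4 semitones. A major third is 4, so 4 makes it major.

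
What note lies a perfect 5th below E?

A

A fifth below E lands on the letter A.
A perfect fifth spans 7 semitones, so E moves to pitch class 9. On the letter A that is A.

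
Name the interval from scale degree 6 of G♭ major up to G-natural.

major third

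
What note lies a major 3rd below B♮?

G

A third below B lands on the letter G.
A major third spans 4 semitones, so B moves to pitch class 7. On the letter G that is G.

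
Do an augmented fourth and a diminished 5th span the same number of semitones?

An augmented fourth spans 6 semitones; a diminished fifth spans 6.
They are enharmonically equivalent.

Yes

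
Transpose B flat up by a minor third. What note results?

A third above B lands on the letter D.
A minor third spans 3 semitones, so Bb moves to pitch class 1. On the letter D that is Db.

Db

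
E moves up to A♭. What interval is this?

diminished fourth

Counting letters E–F–G–A gives a fourth.
E→Ab = 4 semitones, 1 narrower than the perfect fourth (5), so diminished.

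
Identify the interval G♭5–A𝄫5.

minor second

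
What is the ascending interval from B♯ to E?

diminished fourth

The letter names run B→E, a span of 3 letter steps, so the interval is some kind of fourth.
B# to E is 4 semitones. A perfect fourth is 5, so 4 makes it diminished.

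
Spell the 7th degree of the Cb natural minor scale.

Bbb

The Cb natural minor scale runs Cb Db Ebb Fb Gb Abb Bbb.
Degree 7 is Bbb.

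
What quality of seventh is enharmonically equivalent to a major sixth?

A major sixth spans 9 semitones.
A seventh spanning 9 semitones is diminished (the major seventh is 11).

diminished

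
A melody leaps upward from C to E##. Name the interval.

doubly augmented third

Counting letters C–D–E gives a third.
C→E## = 6 semitones, 2 wider than the major third (4), so doubly augmented.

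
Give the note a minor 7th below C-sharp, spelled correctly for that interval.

D#

C down a major seventh is Db, so the target letter is D.
From C#, a minor seventh is 10 semitones down: D#.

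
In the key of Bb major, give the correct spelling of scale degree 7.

The Bb major scale runs Bb C D Eb F G A.
Degree 7 is A.

A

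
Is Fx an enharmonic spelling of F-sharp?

Two spellings are enharmonically equivalent only if they share a pitch class.
Here F## → 7, F# → 6; 6 ≠ 7, so they are not.

No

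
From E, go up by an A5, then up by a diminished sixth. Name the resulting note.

An augmented fifth up from E is B# (letter B, 8 semitones up).
A diminished sixth up from B# is G (letter G, 7 semitones up).

G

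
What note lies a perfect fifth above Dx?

A##

A fifth above D lands on the letter A.
A perfect fifth spans 7 semitones, so D## moves to pitch class 11. On the letter A that is A##.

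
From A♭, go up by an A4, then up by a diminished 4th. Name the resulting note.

Gb

An augmented fourth up from Ab is D (letter D, 6 semitones up).
A diminished fourth up from D is Gb (letter G, 4 semitones up).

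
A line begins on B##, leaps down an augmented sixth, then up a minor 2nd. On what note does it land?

E

An augmented sixth down from B## is D# (letter D, 10 semitones down).
A minor second up from D# is E (letter E, 1 semitone up).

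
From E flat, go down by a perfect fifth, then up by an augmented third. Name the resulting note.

A perfect fifth down from Eb is Ab (letter A, 7 semitones down).
An augmented third up from Ab is C# (letter C, 5 semitones up).

C#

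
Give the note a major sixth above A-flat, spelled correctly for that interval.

A sixth above A lands on the letter F.
A major sixth spans 9 semitones, so Ab moves to pitch class 5. On the letter F that is F.

F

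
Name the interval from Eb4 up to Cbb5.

diminished sixth

Counting letters E–F–G–A–B–C gives a sixth.
Eb→Cbb = 7 semitones, 2 narrower than the major sixth (9), so diminished.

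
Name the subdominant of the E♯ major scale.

A#

The E# major scale runs E# F## G## A# B# C## D##.
Degree 4 is A#.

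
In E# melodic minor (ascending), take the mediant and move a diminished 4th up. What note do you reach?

The mediant of E# melodic minor (ascending) is G#.
A diminished fourth (4 semitones) above G# lands on the letter C, giving C.

C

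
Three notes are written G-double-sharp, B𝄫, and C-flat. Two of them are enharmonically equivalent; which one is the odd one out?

Cb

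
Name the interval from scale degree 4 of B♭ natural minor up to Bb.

Scale degree 4 of Bb natural minor is Eb.
Eb up to Bb: letters E→B make it a fifth; 7 semitones makes it perfect.

perfect fifth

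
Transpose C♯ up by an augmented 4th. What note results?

C up a perfect fourth is F, so the target letter is F.
From C#, an augmented fourth is 6 semitones up: F##.

F##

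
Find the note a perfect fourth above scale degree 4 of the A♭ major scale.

Gb

Scale degree 4 of Ab major is Db.
A perfect fourth (5 semitones) above Db lands on the letter G, giving Gb.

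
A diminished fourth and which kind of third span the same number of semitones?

major

A diminished fourth spans 4 semitones.
A third spanning 4 semitones is major (the major third is 4).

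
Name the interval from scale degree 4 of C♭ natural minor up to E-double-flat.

minor seventh

Scale degree 4 of Cb natural minor is Fb.
Fb up to Ebb: letters F→E make it a seventh; 10 semitones makes it minor.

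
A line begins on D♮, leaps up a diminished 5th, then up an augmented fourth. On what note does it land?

A diminished fifth up from D is Ab (letter A, 6 semitones up).
An augmented fourth up from Ab is D (letter D, 6 semitones up).

D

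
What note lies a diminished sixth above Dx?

B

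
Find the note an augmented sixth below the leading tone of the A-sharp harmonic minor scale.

The leading tone of A# harmonic minor is G##.
An augmented sixth (10 semitones) below G## lands on the letter B, giving B.

B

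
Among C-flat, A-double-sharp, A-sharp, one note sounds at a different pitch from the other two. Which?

A#

In 12-tone equal temperament, enharmonic equivalents share a pitch class. Cb is pitch class 11; A## is pitch class 11; A# is pitch class 10.
Cb and A## share pitch class 11, while A# is pitch class 10.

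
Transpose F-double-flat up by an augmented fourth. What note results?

F up a perfect fourth is Bb, so the target letter is B.
From Fbb, an augmented fourth is 6 semitones up: Bbb.

Bbb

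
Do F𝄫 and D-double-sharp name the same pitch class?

No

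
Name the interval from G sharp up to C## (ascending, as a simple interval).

The letter names run G→C, a span of 3 letter steps, so the interval is some kind of fourth.
G# to C## is 6 semitones. A perfect fourth is 5, so 6 makes it augmented.

augmented fourth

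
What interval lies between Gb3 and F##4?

doubly augmented seventh

Counting letters G–A–B–C–D–E–F gives a seventh.
Gb→F## = 13 semitones, 2 wider than the major seventh (11), so doubly augmented.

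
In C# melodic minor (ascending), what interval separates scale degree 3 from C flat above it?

diminished sixth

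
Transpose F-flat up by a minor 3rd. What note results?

F up a major third is A, so the target letter is A.
From Fb, a minor third is 3 semitones up: Abb.

Abb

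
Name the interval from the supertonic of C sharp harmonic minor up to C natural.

The supertonic of C# harmonic minor is D#.
D# up to C: letters D→C make it a seventh; 9 semitones makes it diminished.

diminished seventh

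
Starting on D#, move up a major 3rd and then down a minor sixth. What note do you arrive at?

A major third up from D# is F## (letter F, 4 semitones up).
A minor sixth down from F## is A## (letter A, 8 semitones down).

A##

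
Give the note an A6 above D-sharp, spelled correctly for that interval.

B##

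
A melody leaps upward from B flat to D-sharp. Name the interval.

augmented third

The letter names run B→D, a span of 2 letter steps, so the interval is some kind of third.
Bb to D# is 5 semitones. A major third is 4, so 5 makes it augmented.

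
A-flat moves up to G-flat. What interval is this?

minor seventh

The letter names run A→G, a span of 6 letter steps, so the interval is some kind of seventh.
Ab to Gb is 10 semitones. A major seventh is 11, so 10 makes it minor.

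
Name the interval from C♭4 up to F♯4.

Counting letters C–D–E–F gives a fourth.
Cb→F# = 7 semitones, 2 wider than the perfect fourth (5), so doubly augmented.

doubly augmented fourth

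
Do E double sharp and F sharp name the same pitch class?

E## is pitch class 6; F# is pitch class 6.
All spellings map to pitch class 6, so they are enharmonically equivalent.

Yes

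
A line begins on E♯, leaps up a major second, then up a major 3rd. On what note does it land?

A##

A major second up from E# is F## (letter F, 2 semitones up).
A major third up from F## is A## (letter A, 4 semitones up).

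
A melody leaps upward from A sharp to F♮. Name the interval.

diminished sixth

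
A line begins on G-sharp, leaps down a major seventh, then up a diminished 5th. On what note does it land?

Eb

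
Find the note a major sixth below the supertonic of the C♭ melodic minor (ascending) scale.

Fb

The supertonic of Cb melodic minor (ascending) is Db.
A major sixth (9 semitones) below Db lands on the letter F, giving Fb.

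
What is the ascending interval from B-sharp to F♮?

The letter names run B→F, a span of 4 letter steps, so the interval is some kind of fifth.
B# to F is 5 semitones. A perfect fifth is 7, so 5 makes it doubly diminished.

doubly diminished fifth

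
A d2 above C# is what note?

Db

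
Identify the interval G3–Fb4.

diminished seventh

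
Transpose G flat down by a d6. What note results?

B

G down a major sixth is Bb, so the target letter is B.
From Gb, a diminished sixth is 7 semitones down: B.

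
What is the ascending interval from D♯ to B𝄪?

augmented sixth

The letter names run D→B, a span of 5 letter steps, so the interval is some kind of sixth.
D# to B## is 10 semitones. A major sixth is 9, so 10 makes it augmented.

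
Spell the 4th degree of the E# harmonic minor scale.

Degree 4 takes the letter 3 steps above E, which is A.
In harmonic minor, degree 4 sits 5 semitones above the tonic. E# + 5 semitones is pitch class 10, spelled on A as A#.

A#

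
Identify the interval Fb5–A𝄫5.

minor third

Counting letters F–G–A gives a third.
Fb→Abb = 3 semitones, 1 narrower than the major third (4), so minor.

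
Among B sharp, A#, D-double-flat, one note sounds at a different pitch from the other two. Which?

A#

In 12-tone equal temperament, enharmonic equivalents share a pitch class. B# is pitch class 0; A# is pitch class 10; Dbb is pitch class 0.
B# and Dbb share pitch class 0, while A# is pitch class 10.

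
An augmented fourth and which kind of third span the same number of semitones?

doubly augmented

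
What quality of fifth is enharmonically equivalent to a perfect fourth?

doubly diminished

A perfect fourth spans 5 semitones.
A fifth spanning 5 semitones is doubly diminished (the perfect fifth is 7).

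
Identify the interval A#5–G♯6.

The letter names run A→G, a span of 6 letter steps, so the interval is some kind of seventh.
A# to G# is 10 semitones. A major seventh is 11, so 10 makes it minor.

minor seventh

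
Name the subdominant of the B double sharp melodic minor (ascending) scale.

E##

Degree 4 takes the letter 3 steps above B, which is E.
In melodic minor (ascending), degree 4 sits 5 semitones above the tonic. B## + 5 semitones is pitch class 6, spelled on E as E##.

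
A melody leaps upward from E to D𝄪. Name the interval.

augmented seventh

The letter names run E→D, a span of 6 letter steps, so the interval is some kind of seventh.
E to D## is 12 semitones. A major seventh is 11, so 12 makes it augmented.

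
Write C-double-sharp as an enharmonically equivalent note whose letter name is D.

Plain D sits at the same pitch as C##, so on the letter D the same pitch needs a natural: D.

D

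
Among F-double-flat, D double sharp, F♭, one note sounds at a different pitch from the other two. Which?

Fbb

In 12-tone equal temperament, enharmonic equivalents share a pitch class. Fbb is pitch class 3; D## is pitch class 4; Fb is pitch class 4.
D## and Fb share pitch class 4, while Fbb is pitch class 3.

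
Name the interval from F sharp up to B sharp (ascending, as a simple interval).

The letter names run F→B, a span of 3 letter steps, so the interval is some kind of fourth.
F# to B# is 6 semitones. A perfect fourth is 5, so 6 makes it augmented.

augmented fourth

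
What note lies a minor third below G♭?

Eb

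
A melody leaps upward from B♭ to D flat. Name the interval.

minor third

The letter names run B→D, a span of 2 letter steps, so the interval is some kind of third.
Bb to Db is 3 semitones. A major third is 4, so 3 makes it minor.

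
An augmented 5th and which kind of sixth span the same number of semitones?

An augmented fifth spans 8 semitones.
A sixth spanning 8 semitones is minor (the major sixth is 9).

minor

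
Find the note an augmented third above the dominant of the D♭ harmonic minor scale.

C#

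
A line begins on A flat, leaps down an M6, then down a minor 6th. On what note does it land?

Eb

A major sixth down from Ab is Cb (letter C, 9 semitones down).
A minor sixth down from Cb is Eb (letter E, 8 semitones down).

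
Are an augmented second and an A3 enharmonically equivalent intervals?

No

An augmented second spans 3 semitones; an augmented third spans 5.
The spans differ, so they are not enharmonic equivalents.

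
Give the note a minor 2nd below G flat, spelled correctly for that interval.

G down a major second is F, so the target letter is F.
From Gb, a minor second is 1 semitone down: F.

F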